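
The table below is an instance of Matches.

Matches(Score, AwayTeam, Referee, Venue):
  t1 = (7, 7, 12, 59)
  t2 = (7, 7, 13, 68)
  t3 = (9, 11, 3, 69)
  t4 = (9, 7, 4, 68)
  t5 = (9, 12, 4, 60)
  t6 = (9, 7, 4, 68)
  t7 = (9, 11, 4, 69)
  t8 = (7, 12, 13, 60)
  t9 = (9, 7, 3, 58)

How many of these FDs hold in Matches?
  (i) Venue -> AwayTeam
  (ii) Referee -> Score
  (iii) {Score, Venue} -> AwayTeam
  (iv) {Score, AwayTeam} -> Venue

(i) Venue -> AwayTeam: every LHS value maps to a single RHS value — holds.
(ii) Referee -> Score: every LHS value maps to a single RHS value — holds.
(iii) {Score, Venue} -> AwayTeam: every LHS value maps to a single RHS value — holds.
(iv) {Score, AwayTeam} -> Venue: (Score=7, AwayTeam=7): rows 1, 2 → Venue takes values {59, 68} — violation; (Score=9, AwayTeam=7): rows 4, 6, 9 → Venue takes values {68, 58} — violation — fails.
3 of the 4 dependencies hold.

3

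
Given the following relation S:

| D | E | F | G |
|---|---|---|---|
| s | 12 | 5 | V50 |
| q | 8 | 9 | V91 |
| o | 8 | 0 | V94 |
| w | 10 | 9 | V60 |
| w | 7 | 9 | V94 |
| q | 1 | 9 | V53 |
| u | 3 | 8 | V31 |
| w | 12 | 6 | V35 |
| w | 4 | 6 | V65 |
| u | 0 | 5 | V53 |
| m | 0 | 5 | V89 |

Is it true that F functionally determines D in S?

No

F=5: 3 rows → D takes values {s, u, m} — violation
F=9: 4 rows → D takes values {q, w} — violation
F=0: 1 row → D = o ✓
F=8: 1 row → D = u ✓
F=6: 2 rows → D = w, w ✓
Two rows agree on F but differ on D, so F → D does not hold.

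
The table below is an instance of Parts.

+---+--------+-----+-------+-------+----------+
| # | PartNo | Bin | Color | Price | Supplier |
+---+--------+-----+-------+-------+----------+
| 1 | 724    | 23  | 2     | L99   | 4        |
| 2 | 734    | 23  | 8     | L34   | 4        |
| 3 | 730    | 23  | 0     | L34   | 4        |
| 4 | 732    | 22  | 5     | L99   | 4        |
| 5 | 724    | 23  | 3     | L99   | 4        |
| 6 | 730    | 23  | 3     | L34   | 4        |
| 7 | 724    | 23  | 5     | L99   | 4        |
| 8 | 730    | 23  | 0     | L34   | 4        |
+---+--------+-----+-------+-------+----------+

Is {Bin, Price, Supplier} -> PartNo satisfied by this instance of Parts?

No

(Bin=23, Price=L99, Supplier=4): rows 1, 5, 7 → PartNo = 724, 724, 724 ✓
(Bin=23, Price=L34, Supplier=4): rows 2, 3, 6, 8 → PartNo takes values {734, 730} — violation
(Bin=22, Price=L99, Supplier=4): row 4 → PartNo = 732 ✓
Two rows agree on {Bin, Price, Supplier} but differ on PartNo, so {Bin, Price, Supplier} -> PartNo does not hold.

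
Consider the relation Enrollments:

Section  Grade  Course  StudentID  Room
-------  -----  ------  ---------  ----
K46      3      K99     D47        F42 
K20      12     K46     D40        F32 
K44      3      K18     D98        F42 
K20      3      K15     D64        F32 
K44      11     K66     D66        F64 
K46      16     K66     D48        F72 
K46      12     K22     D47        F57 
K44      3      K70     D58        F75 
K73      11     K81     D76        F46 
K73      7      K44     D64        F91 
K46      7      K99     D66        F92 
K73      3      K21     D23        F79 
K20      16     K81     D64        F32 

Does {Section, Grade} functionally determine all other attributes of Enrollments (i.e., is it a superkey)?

No

Two distinct rows share (Section=K44, Grade=3), so {Section, Grade} does not determine every attribute — not a superkey.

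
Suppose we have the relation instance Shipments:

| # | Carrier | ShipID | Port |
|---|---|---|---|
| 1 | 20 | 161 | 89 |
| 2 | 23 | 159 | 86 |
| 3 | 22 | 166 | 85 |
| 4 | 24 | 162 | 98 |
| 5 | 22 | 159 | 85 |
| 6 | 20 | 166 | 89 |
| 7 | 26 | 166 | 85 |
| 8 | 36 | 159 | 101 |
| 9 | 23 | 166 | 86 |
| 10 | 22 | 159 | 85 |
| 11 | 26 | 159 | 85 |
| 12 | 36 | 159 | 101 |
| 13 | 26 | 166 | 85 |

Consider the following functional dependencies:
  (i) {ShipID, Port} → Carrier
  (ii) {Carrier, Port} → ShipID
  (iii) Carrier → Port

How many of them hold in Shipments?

(i) {ShipID, Port} → Carrier: (ShipID=166, Port=85): rows 3, 7, 13 → Carrier takes values {22, 26} — violation; (ShipID=159, Port=85): rows 5, 10, 11 → Carrier takes values {22, 26} — violation — fails.
(ii) {Carrier, Port} → ShipID: (Carrier=20, Port=89): rows 1, 6 → ShipID takes values {161, 166} — violation; (Carrier=23, Port=86): rows 2, 9 → ShipID takes values {159, 166} — violation; (Carrier=22, Port=85): rows 3, 5, 10 → ShipID takes values {166, 159} — violation; (Carrier=26, Port=85): rows 7, 11, 13 → ShipID takes values {166, 159} — violation — fails.
(iii) Carrier → Port: every LHS value maps to a single RHS value — holds.
1 of the 3 dependencies holds.

1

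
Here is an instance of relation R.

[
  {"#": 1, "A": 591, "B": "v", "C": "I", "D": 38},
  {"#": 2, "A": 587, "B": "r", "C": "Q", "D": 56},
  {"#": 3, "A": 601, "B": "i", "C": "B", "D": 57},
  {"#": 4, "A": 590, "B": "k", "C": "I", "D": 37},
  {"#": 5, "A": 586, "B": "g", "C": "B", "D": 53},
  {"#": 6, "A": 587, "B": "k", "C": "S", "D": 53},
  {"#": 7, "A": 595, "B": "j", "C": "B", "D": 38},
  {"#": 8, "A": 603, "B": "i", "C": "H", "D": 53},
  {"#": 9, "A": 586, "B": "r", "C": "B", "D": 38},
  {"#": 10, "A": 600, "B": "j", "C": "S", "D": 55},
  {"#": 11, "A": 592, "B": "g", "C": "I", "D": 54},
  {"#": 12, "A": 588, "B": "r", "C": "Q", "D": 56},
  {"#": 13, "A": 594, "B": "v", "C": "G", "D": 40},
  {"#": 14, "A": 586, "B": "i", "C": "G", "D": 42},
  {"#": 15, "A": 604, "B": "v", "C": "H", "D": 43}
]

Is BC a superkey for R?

No

Rows 2 and 12 have the same BC value (B=r, C=Q) but are distinct tuples, so BC does not determine every attribute — not a superkey.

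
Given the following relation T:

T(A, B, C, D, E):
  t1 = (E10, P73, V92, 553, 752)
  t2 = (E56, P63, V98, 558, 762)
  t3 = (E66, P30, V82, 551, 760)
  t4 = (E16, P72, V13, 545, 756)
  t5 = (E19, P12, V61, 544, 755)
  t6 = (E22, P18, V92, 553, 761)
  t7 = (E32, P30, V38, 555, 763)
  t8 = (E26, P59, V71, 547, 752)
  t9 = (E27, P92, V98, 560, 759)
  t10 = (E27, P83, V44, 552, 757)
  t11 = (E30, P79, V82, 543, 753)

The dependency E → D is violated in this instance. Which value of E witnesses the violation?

752

E=752: rows 1, 8 → D takes values {553, 547} — violation
E=762: row 2 → D = 558 ✓
E=760: row 3 → D = 551 ✓
E=756: row 4 → D = 545 ✓
E=755: row 5 → D = 544 ✓
E=761: row 6 → D = 553 ✓
E=763: row 7 → D = 555 ✓
E=759: row 9 → D = 560 ✓
E=757: row 10 → D = 552 ✓
E=753: row 11 → D = 543 ✓
The only E value with inconsistent D is E=752.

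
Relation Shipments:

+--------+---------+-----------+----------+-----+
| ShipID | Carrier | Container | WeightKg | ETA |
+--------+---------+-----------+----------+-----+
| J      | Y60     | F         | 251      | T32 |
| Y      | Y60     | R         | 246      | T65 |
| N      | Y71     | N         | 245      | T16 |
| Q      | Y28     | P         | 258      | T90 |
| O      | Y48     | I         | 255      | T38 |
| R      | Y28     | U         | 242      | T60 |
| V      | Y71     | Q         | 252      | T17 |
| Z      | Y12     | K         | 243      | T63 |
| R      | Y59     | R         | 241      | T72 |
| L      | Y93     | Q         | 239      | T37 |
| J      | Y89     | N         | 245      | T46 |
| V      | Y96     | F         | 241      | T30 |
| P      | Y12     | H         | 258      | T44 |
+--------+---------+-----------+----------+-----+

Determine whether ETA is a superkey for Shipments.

Yes

All 13 rows have distinct ETA values, so ETA → (all attributes) holds and ETA is a superkey.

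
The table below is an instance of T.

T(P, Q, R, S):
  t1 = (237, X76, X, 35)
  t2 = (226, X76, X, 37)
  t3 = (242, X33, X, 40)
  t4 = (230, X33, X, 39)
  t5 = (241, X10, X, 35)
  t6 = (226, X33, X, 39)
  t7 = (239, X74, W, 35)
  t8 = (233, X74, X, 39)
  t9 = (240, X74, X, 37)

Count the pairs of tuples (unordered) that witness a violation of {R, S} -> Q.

4

(R=X, S=35): violating pairs (1,5) — 1 pair.
(R=X, S=37): violating pairs (2,9) — 1 pair.
(R=X, S=39): violating pairs (4,8), (6,8) — 2 pairs.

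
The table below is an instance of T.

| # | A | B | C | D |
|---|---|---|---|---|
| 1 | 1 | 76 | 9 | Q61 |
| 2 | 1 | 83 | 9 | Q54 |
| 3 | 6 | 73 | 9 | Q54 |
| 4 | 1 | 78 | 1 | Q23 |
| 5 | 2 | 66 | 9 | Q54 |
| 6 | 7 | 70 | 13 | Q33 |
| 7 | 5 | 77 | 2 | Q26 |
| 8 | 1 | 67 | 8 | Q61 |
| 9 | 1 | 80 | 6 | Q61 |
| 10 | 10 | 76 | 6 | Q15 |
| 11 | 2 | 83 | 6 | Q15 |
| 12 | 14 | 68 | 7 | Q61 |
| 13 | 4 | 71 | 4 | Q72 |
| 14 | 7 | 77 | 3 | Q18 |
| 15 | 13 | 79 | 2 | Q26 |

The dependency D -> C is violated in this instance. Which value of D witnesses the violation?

D=Q61: rows 1, 8, 9, 12 → C takes values {9, 8, 6, 7} — violation
D=Q54: rows 2, 3, 5 → C = 9, 9, 9 ✓
D=Q23: row 4 → C = 1 ✓
D=Q33: row 6 → C = 13 ✓
D=Q26: rows 7, 15 → C = 2, 2 ✓
D=Q15: rows 10, 11 → C = 6, 6 ✓
D=Q72: row 13 → C = 4 ✓
D=Q18: row 14 → C = 3 ✓
The only D value with inconsistent C is D=Q61.

Q61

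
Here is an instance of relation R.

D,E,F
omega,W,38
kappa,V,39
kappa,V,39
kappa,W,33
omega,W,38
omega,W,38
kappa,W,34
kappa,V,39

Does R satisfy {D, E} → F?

(D=omega, E=W): 3 rows → F = 38, 38, 38 ✓
(D=kappa, E=V): 3 rows → F = 39, 39, 39 ✓
(D=kappa, E=W): 2 rows → F takes values {33, 34} — violation
Two rows agree on {D, E} but differ on F, so {D, E} → F does not hold.

No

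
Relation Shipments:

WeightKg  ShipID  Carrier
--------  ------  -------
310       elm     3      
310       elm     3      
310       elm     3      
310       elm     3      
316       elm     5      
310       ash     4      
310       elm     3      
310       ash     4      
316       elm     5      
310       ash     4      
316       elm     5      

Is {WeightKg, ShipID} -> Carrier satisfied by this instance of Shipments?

Yes

(WeightKg=310, ShipID=elm): 5 rows → Carrier = 3, 3, 3, 3, 3 ✓
(WeightKg=316, ShipID=elm): 3 rows → Carrier = 5, 5, 5 ✓
(WeightKg=310, ShipID=ash): 3 rows → Carrier = 4, 4, 4 ✓
Every {WeightKg, ShipID} value is associated with a single Carrier value, so {WeightKg, ShipID} -> Carrier holds.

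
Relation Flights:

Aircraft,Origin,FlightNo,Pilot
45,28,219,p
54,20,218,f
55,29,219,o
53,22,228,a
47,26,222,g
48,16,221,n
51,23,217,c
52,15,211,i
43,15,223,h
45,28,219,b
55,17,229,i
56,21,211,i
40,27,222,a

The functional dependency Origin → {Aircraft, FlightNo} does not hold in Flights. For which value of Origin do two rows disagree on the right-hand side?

15

Origin=28: 2 rows → {Aircraft,FlightNo} = (45, 219), (45, 219) ✓
Origin=20: 1 row → {Aircraft,FlightNo} = (54, 218) ✓
Origin=29: 1 row → {Aircraft,FlightNo} = (55, 219) ✓
Origin=22: 1 row → {Aircraft,FlightNo} = (53, 228) ✓
Origin=26: 1 row → {Aircraft,FlightNo} = (47, 222) ✓
Origin=16: 1 row → {Aircraft,FlightNo} = (48, 221) ✓
Origin=23: 1 row → {Aircraft,FlightNo} = (51, 217) ✓
Origin=15: 2 rows → {Aircraft,FlightNo} takes values {(52, 211), (43, 223)} — violation
Origin=17: 1 row → {Aircraft,FlightNo} = (55, 229) ✓
Origin=21: 1 row → {Aircraft,FlightNo} = (56, 211) ✓
Origin=27: 1 row → {Aircraft,FlightNo} = (40, 222) ✓
The only Origin value with inconsistent RHS is Origin=15.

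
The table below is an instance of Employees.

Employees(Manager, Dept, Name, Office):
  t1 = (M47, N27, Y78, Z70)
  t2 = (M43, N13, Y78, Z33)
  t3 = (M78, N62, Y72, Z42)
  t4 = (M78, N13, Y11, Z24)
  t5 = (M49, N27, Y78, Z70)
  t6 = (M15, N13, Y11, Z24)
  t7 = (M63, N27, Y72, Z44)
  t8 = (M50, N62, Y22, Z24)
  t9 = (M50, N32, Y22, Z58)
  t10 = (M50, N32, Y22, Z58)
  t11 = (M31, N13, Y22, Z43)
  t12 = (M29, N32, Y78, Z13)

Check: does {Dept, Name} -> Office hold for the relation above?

Yes

(Dept=N27, Name=Y78): rows 1, 5 → Office = Z70, Z70 ✓
(Dept=N13, Name=Y78): row 2 → Office = Z33 ✓
(Dept=N62, Name=Y72): row 3 → Office = Z42 ✓
(Dept=N13, Name=Y11): rows 4, 6 → Office = Z24, Z24 ✓
(Dept=N27, Name=Y72): row 7 → Office = Z44 ✓
(Dept=N62, Name=Y22): row 8 → Office = Z24 ✓
(Dept=N32, Name=Y22): rows 9, 10 → Office = Z58, Z58 ✓
(Dept=N13, Name=Y22): row 11 → Office = Z43 ✓
(Dept=N32, Name=Y78): row 12 → Office = Z13 ✓
Every {Dept, Name} value is associated with a single Office value, so {Dept, Name} -> Office holds.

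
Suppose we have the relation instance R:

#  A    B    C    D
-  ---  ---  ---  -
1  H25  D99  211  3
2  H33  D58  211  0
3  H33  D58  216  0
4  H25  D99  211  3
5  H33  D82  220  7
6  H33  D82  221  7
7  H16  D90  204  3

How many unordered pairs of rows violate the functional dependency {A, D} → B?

(A=H25, D=3): all 2 rows agree on B — 0 pairs.
(A=H33, D=0): all 2 rows agree on B — 0 pairs.
(A=H33, D=7): all 2 rows agree on B — 0 pairs.

0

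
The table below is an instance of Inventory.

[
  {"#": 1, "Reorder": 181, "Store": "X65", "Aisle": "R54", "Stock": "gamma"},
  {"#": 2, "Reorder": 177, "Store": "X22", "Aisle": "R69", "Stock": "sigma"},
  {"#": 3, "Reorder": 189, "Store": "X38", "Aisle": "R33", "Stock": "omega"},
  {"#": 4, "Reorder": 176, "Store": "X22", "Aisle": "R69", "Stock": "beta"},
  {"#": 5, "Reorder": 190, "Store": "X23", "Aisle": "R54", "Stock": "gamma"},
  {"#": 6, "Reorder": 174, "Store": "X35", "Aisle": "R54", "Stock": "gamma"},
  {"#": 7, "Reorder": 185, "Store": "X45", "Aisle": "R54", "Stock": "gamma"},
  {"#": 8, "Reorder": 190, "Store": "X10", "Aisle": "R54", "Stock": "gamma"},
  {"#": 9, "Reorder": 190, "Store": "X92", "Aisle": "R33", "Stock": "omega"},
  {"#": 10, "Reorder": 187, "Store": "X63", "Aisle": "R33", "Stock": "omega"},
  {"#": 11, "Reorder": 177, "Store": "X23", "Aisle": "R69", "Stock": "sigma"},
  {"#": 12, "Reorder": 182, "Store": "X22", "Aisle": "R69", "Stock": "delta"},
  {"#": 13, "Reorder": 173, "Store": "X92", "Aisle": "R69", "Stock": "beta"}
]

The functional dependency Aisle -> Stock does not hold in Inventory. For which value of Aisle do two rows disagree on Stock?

Aisle=R54: rows 1, 5, 6, 7, 8 → Stock = gamma, gamma, gamma, gamma, gamma ✓
Aisle=R69: rows 2, 4, 11, 12, 13 → Stock takes values {sigma, beta, delta} — violation
Aisle=R33: rows 3, 9, 10 → Stock = omega, omega, omega ✓
The only Aisle value with inconsistent Stock is Aisle=R69.

R69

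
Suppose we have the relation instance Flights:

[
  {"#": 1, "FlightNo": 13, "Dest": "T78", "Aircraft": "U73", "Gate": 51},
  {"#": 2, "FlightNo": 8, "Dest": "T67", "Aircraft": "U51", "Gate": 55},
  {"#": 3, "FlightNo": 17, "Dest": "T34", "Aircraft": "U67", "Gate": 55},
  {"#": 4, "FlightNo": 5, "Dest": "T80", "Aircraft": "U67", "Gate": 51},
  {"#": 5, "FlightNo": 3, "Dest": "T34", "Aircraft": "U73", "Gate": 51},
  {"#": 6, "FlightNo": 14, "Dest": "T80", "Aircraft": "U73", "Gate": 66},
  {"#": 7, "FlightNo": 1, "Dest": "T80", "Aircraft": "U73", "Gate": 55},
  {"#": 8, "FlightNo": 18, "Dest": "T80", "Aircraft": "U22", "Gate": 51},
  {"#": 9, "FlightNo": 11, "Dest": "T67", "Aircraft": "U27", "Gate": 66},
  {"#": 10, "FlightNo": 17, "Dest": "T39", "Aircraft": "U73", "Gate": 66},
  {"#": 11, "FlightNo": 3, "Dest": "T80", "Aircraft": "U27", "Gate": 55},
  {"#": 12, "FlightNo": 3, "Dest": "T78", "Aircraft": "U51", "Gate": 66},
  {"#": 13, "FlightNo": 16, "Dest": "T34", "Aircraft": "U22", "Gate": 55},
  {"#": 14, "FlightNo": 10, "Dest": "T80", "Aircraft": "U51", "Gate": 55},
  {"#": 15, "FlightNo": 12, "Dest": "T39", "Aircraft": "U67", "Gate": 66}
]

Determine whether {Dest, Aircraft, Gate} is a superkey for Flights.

All 15 rows have distinct {Dest, Aircraft, Gate} values, so {Dest, Aircraft, Gate} → (all attributes) holds and {Dest, Aircraft, Gate} is a superkey.

Yes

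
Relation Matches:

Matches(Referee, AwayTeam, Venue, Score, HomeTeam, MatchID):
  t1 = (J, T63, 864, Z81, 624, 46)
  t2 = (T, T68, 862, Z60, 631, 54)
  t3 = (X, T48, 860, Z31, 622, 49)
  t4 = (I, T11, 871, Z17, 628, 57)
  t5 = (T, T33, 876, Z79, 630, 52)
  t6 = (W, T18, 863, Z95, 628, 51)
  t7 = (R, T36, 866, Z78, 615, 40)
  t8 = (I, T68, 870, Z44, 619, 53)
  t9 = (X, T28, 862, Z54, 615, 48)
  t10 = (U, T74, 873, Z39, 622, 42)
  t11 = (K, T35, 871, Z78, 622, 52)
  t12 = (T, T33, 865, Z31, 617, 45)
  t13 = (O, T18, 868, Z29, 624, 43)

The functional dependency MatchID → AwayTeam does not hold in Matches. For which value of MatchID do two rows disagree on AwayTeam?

MatchID=46: row 1 → AwayTeam = T63 ✓
MatchID=54: row 2 → AwayTeam = T68 ✓
MatchID=49: row 3 → AwayTeam = T48 ✓
MatchID=57: row 4 → AwayTeam = T11 ✓
MatchID=52: rows 5, 11 → AwayTeam takes values {T33, T35} — violation
MatchID=51: row 6 → AwayTeam = T18 ✓
MatchID=40: row 7 → AwayTeam = T36 ✓
MatchID=53: row 8 → AwayTeam = T68 ✓
MatchID=48: row 9 → AwayTeam = T28 ✓
MatchID=42: row 10 → AwayTeam = T74 ✓
MatchID=45: row 12 → AwayTeam = T33 ✓
MatchID=43: row 13 → AwayTeam = T18 ✓
The only MatchID value with inconsistent AwayTeam is MatchID=52.

52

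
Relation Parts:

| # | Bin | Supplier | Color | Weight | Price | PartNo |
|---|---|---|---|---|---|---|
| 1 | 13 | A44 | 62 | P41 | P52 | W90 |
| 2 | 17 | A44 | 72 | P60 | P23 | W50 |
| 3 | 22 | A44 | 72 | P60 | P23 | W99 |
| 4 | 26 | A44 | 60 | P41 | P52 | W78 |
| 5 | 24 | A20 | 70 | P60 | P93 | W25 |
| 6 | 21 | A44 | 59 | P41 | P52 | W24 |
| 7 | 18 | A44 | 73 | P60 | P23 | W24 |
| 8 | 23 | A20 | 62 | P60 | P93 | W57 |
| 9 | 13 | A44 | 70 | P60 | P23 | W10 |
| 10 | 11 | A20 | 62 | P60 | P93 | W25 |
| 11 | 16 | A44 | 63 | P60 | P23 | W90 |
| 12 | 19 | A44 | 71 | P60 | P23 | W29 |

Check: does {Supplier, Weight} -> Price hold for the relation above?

(Supplier=A44, Weight=P41): rows 1, 4, 6 → Price = P52, P52, P52 ✓
(Supplier=A44, Weight=P60): rows 2, 3, 7, 9, 11, 12 → Price = P23, P23, P23, P23, P23, P23 ✓
(Supplier=A20, Weight=P60): rows 5, 8, 10 → Price = P93, P93, P93 ✓
Every {Supplier, Weight} value is associated with a single Price value, so {Supplier, Weight} -> Price holds.

Yes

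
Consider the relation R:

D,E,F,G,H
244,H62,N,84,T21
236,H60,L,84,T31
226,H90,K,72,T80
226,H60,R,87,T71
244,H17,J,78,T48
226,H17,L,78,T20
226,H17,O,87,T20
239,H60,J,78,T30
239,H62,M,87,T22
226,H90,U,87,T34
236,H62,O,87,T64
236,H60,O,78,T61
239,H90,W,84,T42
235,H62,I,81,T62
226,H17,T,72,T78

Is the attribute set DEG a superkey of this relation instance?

Yes

All 15 rows have distinct DEG values, so DEG → (all attributes) holds and DEG is a superkey.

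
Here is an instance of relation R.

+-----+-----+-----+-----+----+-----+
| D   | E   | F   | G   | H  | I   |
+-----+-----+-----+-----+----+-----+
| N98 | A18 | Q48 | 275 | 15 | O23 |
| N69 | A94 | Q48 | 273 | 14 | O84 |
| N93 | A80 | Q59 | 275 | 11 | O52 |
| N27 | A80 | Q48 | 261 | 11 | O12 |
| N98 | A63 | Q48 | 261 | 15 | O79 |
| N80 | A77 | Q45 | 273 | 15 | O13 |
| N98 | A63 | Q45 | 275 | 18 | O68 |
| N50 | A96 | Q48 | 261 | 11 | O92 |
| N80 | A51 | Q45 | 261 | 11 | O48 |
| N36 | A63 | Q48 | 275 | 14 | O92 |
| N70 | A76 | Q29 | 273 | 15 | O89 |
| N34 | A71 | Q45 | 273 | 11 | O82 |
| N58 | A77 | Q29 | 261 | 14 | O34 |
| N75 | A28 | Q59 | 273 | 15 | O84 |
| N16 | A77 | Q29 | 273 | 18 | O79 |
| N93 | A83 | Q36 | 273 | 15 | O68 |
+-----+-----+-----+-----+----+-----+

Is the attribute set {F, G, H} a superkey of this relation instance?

No

Two distinct rows share (F=Q48, G=261, H=11), so {F, G, H} does not determine every attribute — not a superkey.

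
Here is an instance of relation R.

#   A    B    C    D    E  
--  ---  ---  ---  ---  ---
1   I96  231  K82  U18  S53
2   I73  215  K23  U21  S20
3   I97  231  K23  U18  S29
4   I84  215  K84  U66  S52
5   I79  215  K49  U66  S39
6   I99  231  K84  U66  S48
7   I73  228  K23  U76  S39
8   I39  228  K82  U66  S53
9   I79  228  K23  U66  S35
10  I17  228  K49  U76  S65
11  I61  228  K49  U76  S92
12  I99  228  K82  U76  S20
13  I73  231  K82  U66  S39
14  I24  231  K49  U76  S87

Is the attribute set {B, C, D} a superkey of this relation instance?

Rows 10 and 11 have the same {B, C, D} value (B=228, C=K49, D=U76) but are distinct tuples, so {B, C, D} does not determine every attribute — not a superkey.

No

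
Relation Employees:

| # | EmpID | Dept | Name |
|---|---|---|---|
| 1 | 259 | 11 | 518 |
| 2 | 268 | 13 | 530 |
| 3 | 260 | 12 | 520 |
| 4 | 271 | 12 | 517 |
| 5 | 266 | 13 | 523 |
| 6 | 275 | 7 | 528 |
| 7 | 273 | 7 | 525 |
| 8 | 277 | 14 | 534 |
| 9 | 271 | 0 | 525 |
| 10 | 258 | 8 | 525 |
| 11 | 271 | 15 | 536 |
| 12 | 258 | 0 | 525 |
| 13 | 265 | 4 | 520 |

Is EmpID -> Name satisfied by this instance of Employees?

EmpID=259: row 1 → Name = 518 ✓
EmpID=268: row 2 → Name = 530 ✓
EmpID=260: row 3 → Name = 520 ✓
EmpID=271: rows 4, 9, 11 → Name takes values {517, 525, 536} — violation
EmpID=266: row 5 → Name = 523 ✓
EmpID=275: row 6 → Name = 528 ✓
EmpID=273: row 7 → Name = 525 ✓
EmpID=277: row 8 → Name = 534 ✓
EmpID=258: rows 10, 12 → Name = 525, 525 ✓
EmpID=265: row 13 → Name = 520 ✓
Two rows agree on EmpID but differ on Name, so EmpID -> Name does not hold.

No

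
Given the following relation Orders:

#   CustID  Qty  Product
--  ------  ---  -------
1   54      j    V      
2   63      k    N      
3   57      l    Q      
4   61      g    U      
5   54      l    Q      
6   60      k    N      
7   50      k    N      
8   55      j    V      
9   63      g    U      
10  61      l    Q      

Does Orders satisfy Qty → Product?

Qty=j: rows 1, 8 → Product = V, V ✓
Qty=k: rows 2, 6, 7 → Product = N, N, N ✓
Qty=l: rows 3, 5, 10 → Product = Q, Q, Q ✓
Qty=g: rows 4, 9 → Product = U, U ✓
Every Qty value is associated with a single Product value, so Qty → Product holds.

Yes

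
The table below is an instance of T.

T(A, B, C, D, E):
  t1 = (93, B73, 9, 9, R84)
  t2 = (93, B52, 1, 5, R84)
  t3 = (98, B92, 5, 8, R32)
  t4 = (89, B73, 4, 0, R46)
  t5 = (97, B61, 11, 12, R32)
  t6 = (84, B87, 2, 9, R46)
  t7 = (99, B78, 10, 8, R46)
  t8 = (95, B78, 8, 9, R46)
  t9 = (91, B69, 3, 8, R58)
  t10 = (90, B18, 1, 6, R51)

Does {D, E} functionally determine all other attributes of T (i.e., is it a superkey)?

No

Rows 6 and 8 have the same {D, E} value (D=9, E=R46) but are distinct tuples, so {D, E} does not determine every attribute — not a superkey.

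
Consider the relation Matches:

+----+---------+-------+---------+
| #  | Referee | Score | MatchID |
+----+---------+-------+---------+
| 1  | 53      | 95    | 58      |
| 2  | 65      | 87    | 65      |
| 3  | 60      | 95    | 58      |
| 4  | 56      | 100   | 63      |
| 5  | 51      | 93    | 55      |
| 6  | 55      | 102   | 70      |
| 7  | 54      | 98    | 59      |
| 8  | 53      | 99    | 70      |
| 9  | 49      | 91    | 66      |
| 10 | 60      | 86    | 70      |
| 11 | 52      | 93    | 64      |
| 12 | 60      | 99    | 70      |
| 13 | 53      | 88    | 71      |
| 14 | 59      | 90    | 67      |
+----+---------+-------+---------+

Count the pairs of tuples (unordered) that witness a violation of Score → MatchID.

Score=95: all 2 rows agree on MatchID — 0 pairs.
Score=93: violating pairs (5,11) — 1 pair.
Score=99: all 2 rows agree on MatchID — 0 pairs.

1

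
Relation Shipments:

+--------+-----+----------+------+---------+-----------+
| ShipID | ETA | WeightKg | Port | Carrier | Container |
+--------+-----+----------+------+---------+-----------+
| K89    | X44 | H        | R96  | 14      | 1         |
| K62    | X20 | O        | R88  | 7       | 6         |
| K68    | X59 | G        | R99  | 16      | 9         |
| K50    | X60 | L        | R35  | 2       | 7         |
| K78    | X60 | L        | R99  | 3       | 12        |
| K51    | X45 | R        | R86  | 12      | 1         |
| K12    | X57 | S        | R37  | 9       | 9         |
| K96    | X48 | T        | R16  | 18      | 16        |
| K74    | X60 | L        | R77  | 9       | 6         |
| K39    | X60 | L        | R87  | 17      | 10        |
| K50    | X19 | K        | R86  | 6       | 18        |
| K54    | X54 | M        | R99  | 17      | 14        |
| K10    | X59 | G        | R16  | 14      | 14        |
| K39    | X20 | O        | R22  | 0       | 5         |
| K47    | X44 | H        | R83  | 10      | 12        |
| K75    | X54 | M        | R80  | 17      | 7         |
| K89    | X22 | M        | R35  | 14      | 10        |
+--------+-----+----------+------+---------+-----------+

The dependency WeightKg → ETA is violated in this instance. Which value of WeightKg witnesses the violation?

WeightKg=H: 2 rows → ETA = X44, X44 ✓
WeightKg=O: 2 rows → ETA = X20, X20 ✓
WeightKg=G: 2 rows → ETA = X59, X59 ✓
WeightKg=L: 4 rows → ETA = X60, X60, X60, X60 ✓
WeightKg=R: 1 row → ETA = X45 ✓
WeightKg=S: 1 row → ETA = X57 ✓
WeightKg=T: 1 row → ETA = X48 ✓
WeightKg=K: 1 row → ETA = X19 ✓
WeightKg=M: 3 rows → ETA takes values {X54, X22} — violation
The only WeightKg value with inconsistent ETA is WeightKg=M.

M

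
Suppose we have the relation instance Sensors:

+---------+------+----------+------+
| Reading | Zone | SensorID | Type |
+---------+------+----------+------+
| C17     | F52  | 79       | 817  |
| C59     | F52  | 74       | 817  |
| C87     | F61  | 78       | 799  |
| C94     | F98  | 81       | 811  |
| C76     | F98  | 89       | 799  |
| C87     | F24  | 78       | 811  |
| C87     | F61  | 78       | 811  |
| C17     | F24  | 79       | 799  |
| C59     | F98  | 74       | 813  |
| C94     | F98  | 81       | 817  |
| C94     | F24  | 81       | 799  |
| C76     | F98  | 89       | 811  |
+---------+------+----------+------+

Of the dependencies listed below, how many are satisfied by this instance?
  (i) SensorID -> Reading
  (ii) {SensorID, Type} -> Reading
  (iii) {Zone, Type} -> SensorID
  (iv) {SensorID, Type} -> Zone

(i) SensorID -> Reading: every LHS value maps to a single RHS value — holds.
(ii) {SensorID, Type} -> Reading: every LHS value maps to a single RHS value — holds.
(iii) {Zone, Type} -> SensorID: (Zone=F52, Type=817): 2 rows → SensorID takes values {79, 74} — violation; (Zone=F98, Type=811): 2 rows → SensorID takes values {81, 89} — violation; (Zone=F24, Type=799): 2 rows → SensorID takes values {79, 81} — violation — fails.
(iv) {SensorID, Type} -> Zone: (SensorID=78, Type=811): 2 rows → Zone takes values {F24, F61} — violation — fails.
2 of the 4 dependencies hold.

2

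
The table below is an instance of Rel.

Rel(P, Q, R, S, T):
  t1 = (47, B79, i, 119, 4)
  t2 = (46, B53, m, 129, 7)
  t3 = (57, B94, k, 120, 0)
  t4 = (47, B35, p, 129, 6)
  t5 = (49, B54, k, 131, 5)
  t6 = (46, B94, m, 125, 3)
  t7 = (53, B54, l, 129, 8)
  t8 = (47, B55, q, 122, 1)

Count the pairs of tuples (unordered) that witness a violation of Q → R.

2

Q=B94: violating pairs (3,6) — 1 pair.
Q=B54: violating pairs (5,7) — 1 pair.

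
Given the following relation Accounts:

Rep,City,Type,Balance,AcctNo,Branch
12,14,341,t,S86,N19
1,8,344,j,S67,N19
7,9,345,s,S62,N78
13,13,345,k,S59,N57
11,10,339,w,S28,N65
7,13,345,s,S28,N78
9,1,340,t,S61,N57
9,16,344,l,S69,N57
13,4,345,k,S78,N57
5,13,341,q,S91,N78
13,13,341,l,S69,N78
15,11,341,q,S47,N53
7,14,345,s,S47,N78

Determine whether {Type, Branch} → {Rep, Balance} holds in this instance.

No

(Type=341, Branch=N19): 1 row → {Rep,Balance} = (12, t) ✓
(Type=344, Branch=N19): 1 row → {Rep,Balance} = (1, j) ✓
(Type=345, Branch=N78): 3 rows → {Rep,Balance} = (7, s), (7, s), (7, s) ✓
(Type=345, Branch=N57): 2 rows → {Rep,Balance} = (13, k), (13, k) ✓
(Type=339, Branch=N65): 1 row → {Rep,Balance} = (11, w) ✓
(Type=340, Branch=N57): 1 row → {Rep,Balance} = (9, t) ✓
(Type=344, Branch=N57): 1 row → {Rep,Balance} = (9, l) ✓
(Type=341, Branch=N78): 2 rows → {Rep,Balance} takes values {(5, q), (13, l)} — violation
(Type=341, Branch=N53): 1 row → {Rep,Balance} = (15, q) ✓
Two rows agree on {Type, Branch} but differ on {Rep, Balance}, so {Type, Branch} → {Rep, Balance} does not hold.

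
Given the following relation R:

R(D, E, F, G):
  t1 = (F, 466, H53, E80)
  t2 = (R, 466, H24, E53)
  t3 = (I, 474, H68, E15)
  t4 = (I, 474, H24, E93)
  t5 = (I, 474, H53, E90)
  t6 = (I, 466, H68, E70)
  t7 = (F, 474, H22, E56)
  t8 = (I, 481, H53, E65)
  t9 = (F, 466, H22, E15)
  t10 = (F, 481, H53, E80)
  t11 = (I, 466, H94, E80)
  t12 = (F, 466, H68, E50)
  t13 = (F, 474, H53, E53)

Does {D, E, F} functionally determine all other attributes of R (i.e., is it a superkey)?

Yes

All 13 rows have distinct {D, E, F} values, so {D, E, F} → (all attributes) holds and {D, E, F} is a superkey.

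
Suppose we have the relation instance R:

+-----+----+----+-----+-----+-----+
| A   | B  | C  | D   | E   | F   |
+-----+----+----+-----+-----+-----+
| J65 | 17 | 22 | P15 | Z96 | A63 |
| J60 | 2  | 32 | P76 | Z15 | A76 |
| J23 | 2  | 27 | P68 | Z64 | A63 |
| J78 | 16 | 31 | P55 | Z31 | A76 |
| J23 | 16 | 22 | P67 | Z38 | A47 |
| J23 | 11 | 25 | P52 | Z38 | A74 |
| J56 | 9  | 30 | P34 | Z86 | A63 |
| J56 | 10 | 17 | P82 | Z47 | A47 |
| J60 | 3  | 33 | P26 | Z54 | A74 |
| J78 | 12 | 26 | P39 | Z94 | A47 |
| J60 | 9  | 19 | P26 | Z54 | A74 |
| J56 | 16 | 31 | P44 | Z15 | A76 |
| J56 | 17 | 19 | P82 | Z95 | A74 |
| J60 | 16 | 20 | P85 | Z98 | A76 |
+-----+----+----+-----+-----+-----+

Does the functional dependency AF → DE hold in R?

(A=J65, F=A63): 1 row → {D,E} = (P15, Z96) ✓
(A=J60, F=A76): 2 rows → {D,E} takes values {(P76, Z15), (P85, Z98)} — violation
(A=J23, F=A63): 1 row → {D,E} = (P68, Z64) ✓
(A=J78, F=A76): 1 row → {D,E} = (P55, Z31) ✓
(A=J23, F=A47): 1 row → {D,E} = (P67, Z38) ✓
(A=J23, F=A74): 1 row → {D,E} = (P52, Z38) ✓
(A=J56, F=A63): 1 row → {D,E} = (P34, Z86) ✓
(A=J56, F=A47): 1 row → {D,E} = (P82, Z47) ✓
(A=J60, F=A74): 2 rows → {D,E} = (P26, Z54), (P26, Z54) ✓
(A=J78, F=A47): 1 row → {D,E} = (P39, Z94) ✓
(A=J56, F=A76): 1 row → {D,E} = (P44, Z15) ✓
(A=J56, F=A74): 1 row → {D,E} = (P82, Z95) ✓
Two rows agree on AF but differ on DE, so AF → DE does not hold.

No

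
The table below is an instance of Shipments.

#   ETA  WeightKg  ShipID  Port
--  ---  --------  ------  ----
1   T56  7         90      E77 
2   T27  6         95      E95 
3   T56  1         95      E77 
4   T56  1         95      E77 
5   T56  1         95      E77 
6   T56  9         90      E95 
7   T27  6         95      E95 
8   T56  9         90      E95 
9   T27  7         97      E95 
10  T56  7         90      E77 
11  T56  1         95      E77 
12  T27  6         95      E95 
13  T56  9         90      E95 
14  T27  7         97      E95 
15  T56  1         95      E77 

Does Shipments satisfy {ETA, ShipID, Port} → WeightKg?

(ETA=T56, ShipID=90, Port=E77): rows 1, 10 → WeightKg = 7, 7 ✓
(ETA=T27, ShipID=95, Port=E95): rows 2, 7, 12 → WeightKg = 6, 6, 6 ✓
(ETA=T56, ShipID=95, Port=E77): rows 3, 4, 5, 11, 15 → WeightKg = 1, 1, 1, 1, 1 ✓
(ETA=T56, ShipID=90, Port=E95): rows 6, 8, 13 → WeightKg = 9, 9, 9 ✓
(ETA=T27, ShipID=97, Port=E95): rows 9, 14 → WeightKg = 7, 7 ✓
Every {ETA, ShipID, Port} value is associated with a single WeightKg value, so {ETA, ShipID, Port} → WeightKg holds.

Yes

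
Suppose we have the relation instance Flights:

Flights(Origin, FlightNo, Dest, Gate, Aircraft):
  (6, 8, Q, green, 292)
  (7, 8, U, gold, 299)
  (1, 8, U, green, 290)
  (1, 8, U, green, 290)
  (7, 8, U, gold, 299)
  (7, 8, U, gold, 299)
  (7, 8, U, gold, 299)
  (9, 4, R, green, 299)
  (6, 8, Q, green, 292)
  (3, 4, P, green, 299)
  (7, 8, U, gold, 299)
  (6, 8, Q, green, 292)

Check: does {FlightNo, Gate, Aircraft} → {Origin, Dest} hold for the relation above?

No

(FlightNo=8, Gate=green, Aircraft=292): 3 rows → {Origin,Dest} = (6, Q), (6, Q), (6, Q) ✓
(FlightNo=8, Gate=gold, Aircraft=299): 5 rows → {Origin,Dest} = (7, U), (7, U), (7, U), (7, U), (7, U) ✓
(FlightNo=8, Gate=green, Aircraft=290): 2 rows → {Origin,Dest} = (1, U), (1, U) ✓
(FlightNo=4, Gate=green, Aircraft=299): 2 rows → {Origin,Dest} takes values {(9, R), (3, P)} — violation
Two rows agree on {FlightNo, Gate, Aircraft} but differ on {Origin, Dest}, so {FlightNo, Gate, Aircraft} → {Origin, Dest} does not hold.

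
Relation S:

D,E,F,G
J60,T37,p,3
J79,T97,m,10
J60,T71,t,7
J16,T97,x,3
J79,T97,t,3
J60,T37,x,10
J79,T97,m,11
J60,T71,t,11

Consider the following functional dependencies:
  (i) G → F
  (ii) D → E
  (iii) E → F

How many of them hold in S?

(i) G → F: G=3: 3 rows → F takes values {p, x, t} — violation; G=10: 2 rows → F takes values {m, x} — violation; G=11: 2 rows → F takes values {m, t} — violation — fails.
(ii) D → E: D=J60: 4 rows → E takes values {T37, T71} — violation — fails.
(iii) E → F: E=T37: 2 rows → F takes values {p, x} — violation; E=T97: 4 rows → F takes values {m, x, t} — violation — fails.
None of the 3 dependencies hold.

0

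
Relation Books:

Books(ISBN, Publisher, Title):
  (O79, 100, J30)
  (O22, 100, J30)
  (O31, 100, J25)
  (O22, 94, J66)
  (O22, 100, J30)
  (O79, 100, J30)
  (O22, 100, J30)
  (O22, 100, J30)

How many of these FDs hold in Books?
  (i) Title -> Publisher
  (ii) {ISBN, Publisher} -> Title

(i) Title -> Publisher: every LHS value maps to a single RHS value — holds.
(ii) {ISBN, Publisher} -> Title: every LHS value maps to a single RHS value — holds.
2 of the 2 dependencies hold.

2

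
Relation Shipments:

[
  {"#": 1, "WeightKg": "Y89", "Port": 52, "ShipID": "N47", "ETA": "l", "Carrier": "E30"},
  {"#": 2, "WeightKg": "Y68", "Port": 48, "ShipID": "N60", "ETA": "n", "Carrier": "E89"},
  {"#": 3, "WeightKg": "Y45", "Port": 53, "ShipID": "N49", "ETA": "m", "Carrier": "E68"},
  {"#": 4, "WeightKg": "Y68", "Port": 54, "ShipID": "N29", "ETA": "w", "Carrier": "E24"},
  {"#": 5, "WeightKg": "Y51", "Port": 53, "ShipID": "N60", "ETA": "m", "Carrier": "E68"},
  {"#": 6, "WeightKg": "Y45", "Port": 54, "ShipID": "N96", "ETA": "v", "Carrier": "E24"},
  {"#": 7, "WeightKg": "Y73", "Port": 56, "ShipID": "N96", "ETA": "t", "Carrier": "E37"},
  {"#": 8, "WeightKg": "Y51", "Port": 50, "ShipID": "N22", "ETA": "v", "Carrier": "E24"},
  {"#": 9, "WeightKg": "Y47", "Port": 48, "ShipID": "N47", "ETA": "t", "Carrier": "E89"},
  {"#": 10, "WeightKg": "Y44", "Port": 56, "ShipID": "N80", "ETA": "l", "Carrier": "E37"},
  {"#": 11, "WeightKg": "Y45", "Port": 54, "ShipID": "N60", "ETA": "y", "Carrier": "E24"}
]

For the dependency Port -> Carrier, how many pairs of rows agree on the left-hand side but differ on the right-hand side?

Port=48: all 2 rows agree on Carrier — 0 pairs.
Port=53: all 2 rows agree on Carrier — 0 pairs.
Port=54: all 3 rows agree on Carrier — 0 pairs.
Port=56: all 2 rows agree on Carrier — 0 pairs.

0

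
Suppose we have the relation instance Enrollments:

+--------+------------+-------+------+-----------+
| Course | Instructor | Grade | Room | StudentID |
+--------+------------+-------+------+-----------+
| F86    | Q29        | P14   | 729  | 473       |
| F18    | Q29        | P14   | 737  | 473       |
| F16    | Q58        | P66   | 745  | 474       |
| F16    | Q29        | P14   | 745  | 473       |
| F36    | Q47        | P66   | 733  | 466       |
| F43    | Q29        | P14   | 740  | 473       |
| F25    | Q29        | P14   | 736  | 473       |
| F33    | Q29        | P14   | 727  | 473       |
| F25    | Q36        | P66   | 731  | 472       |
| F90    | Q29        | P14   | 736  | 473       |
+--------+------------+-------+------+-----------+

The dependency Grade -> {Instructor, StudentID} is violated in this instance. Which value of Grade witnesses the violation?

P66

Grade=P14: 7 rows → {Instructor,StudentID} = (Q29, 473), (Q29, 473), (Q29, 473), (Q29, 473), (Q29, 473), (Q29, 473), (Q29, 473) ✓
Grade=P66: 3 rows → {Instructor,StudentID} takes values {(Q58, 474), (Q47, 466), (Q36, 472)} — violation
The only Grade value with inconsistent RHS is Grade=P66.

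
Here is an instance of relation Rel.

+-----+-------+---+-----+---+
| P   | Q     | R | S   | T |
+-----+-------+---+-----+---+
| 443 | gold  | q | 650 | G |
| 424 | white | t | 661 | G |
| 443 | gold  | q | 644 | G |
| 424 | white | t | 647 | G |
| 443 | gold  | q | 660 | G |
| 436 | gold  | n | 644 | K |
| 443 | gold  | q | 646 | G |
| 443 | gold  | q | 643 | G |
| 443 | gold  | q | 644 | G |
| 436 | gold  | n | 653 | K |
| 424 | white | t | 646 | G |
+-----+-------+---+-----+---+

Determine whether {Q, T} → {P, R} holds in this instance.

(Q=gold, T=G): 6 rows → {P,R} = (443, q), (443, q), (443, q), (443, q), (443, q), (443, q) ✓
(Q=white, T=G): 3 rows → {P,R} = (424, t), (424, t), (424, t) ✓
(Q=gold, T=K): 2 rows → {P,R} = (436, n), (436, n) ✓
Every {Q, T} value is associated with a single {P, R} value, so {Q, T} → {P, R} holds.

Yes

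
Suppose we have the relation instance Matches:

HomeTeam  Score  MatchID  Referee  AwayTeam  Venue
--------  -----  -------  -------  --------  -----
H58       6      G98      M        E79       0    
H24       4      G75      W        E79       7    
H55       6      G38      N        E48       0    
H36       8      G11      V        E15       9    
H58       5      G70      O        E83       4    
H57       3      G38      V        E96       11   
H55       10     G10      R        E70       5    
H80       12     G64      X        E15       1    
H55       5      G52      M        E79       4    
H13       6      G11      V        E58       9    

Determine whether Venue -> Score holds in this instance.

Venue=0: 2 rows → Score = 6, 6 ✓
Venue=7: 1 row → Score = 4 ✓
Venue=9: 2 rows → Score takes values {8, 6} — violation
Venue=4: 2 rows → Score = 5, 5 ✓
Venue=11: 1 row → Score = 3 ✓
Venue=5: 1 row → Score = 10 ✓
Venue=1: 1 row → Score = 12 ✓
Two rows agree on Venue but differ on Score, so Venue -> Score does not hold.

No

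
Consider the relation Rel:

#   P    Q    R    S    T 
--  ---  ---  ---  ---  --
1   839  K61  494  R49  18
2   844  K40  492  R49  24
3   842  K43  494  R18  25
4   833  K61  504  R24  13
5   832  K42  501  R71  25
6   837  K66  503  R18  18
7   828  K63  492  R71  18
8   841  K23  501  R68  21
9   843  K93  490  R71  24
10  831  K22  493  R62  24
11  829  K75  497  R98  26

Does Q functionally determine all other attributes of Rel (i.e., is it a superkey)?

Rows 1 and 4 have the same Q value Q=K61 but are distinct tuples, so Q does not determine every attribute — not a superkey.

No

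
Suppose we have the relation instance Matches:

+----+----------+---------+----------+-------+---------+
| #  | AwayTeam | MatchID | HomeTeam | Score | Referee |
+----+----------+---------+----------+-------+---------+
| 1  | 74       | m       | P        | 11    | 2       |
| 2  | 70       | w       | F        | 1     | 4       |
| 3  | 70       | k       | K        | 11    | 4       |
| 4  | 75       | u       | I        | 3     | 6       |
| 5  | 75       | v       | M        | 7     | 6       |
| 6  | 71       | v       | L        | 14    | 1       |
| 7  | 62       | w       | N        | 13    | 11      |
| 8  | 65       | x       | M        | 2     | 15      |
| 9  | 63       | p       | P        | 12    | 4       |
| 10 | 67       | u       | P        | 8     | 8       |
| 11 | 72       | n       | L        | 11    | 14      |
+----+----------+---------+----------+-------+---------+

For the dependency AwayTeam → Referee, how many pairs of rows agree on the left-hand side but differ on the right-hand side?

0

AwayTeam=70: all 2 rows agree on Referee — 0 pairs.
AwayTeam=75: all 2 rows agree on Referee — 0 pairs.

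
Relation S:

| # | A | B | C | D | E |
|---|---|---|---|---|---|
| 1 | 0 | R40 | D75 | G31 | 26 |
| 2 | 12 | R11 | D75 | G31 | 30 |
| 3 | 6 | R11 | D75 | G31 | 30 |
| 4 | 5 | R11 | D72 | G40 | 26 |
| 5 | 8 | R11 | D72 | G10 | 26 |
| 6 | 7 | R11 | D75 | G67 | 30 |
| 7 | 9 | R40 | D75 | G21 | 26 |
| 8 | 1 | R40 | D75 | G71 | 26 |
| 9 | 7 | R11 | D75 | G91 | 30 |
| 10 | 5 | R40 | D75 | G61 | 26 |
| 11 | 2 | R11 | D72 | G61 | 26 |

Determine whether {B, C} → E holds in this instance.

(B=R40, C=D75): rows 1, 7, 8, 10 → E = 26, 26, 26, 26 ✓
(B=R11, C=D75): rows 2, 3, 6, 9 → E = 30, 30, 30, 30 ✓
(B=R11, C=D72): rows 4, 5, 11 → E = 26, 26, 26 ✓
Every {B, C} value is associated with a single E value, so {B, C} → E holds.

Yes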